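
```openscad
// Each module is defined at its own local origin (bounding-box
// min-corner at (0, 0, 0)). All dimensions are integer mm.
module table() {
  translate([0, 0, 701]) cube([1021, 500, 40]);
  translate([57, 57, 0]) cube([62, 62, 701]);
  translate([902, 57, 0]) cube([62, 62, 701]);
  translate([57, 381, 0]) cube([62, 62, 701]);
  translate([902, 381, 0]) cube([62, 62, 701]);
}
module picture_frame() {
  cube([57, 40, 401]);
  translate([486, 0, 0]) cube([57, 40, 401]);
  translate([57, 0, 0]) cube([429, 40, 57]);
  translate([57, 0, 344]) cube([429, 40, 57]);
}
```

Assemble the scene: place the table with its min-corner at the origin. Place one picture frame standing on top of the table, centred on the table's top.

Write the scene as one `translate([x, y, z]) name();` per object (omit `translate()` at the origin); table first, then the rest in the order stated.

table();
translate([239, 230, 741]) picture_frame();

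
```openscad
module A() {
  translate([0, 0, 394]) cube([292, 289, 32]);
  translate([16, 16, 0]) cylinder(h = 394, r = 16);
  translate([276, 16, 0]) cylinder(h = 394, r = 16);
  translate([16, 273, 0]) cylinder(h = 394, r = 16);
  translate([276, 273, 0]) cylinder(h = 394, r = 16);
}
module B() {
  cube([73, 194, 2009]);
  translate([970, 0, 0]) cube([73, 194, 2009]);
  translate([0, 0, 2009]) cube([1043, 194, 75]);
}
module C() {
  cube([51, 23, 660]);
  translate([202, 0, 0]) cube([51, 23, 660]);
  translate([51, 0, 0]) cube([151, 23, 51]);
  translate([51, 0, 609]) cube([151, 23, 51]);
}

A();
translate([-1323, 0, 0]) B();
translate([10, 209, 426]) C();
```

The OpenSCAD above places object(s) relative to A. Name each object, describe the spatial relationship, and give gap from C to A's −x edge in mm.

The picture frame's min-x is at 10; the stool's min-x is 0; gap = 10 mm.

A is a stool. B is a door frame. C is a picture frame. The door frame is on the floor beside the stool on its −x side. The picture frame is on top of the stool. The gap from the picture frame to the stool's −x edge is 10 mm.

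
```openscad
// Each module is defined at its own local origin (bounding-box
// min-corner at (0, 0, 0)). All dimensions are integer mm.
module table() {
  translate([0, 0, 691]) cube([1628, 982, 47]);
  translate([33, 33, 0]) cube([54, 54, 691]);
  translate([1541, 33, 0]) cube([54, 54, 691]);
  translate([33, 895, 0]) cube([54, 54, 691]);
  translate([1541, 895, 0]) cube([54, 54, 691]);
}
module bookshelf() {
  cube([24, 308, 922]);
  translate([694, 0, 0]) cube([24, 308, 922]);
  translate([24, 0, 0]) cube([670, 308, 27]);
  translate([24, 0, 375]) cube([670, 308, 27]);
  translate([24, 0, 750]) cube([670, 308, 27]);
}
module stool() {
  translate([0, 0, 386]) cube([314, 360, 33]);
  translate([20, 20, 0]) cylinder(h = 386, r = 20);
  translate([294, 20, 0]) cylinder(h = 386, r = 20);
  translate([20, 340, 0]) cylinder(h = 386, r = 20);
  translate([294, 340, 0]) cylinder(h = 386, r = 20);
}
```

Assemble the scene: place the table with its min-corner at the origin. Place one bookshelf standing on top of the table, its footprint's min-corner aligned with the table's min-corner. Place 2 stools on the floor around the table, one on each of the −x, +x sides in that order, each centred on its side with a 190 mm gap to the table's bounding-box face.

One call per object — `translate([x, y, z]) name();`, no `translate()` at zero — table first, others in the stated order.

table();
translate([0, 0, 738]) bookshelf();
translate([-504, 311, 0]) stool();
translate([1818, 311, 0]) stool();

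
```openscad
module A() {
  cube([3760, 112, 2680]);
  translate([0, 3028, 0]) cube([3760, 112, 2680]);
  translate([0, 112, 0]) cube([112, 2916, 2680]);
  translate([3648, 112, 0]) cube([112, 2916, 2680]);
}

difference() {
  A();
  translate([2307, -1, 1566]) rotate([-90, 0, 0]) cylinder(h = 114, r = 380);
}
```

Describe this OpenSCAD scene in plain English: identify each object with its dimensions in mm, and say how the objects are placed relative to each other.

A is the wall frame of a small rectangular building: four walls, each 2680 mm tall and 112 mm thick, enclosing a footprint 3760 mm (x) by 3140 mm (y) outside-to-outside, with no floor or roof. The front and back walls (the −y and +y sides) span the full width; the two side walls fit between them.

The house frame has a circular hole of radius 380 mm through its front wall, centred at (x = 2307, z = 1566).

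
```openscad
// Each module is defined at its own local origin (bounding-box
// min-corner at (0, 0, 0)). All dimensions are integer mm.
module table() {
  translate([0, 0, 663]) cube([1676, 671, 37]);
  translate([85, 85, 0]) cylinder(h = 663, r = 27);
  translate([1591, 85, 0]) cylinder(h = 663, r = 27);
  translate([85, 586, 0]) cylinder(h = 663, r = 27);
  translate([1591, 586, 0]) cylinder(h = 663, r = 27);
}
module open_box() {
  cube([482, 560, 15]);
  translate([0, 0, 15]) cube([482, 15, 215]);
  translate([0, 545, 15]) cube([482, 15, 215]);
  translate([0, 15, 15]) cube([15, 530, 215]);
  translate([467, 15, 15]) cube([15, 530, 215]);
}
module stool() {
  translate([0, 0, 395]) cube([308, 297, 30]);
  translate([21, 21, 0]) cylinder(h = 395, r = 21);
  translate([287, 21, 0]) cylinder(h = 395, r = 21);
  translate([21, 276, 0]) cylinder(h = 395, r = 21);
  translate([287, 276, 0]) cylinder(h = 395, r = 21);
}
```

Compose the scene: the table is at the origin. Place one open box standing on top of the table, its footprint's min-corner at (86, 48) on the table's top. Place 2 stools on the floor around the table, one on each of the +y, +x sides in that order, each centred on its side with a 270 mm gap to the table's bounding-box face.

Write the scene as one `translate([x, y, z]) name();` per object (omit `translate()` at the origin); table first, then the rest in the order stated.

table();
translate([86, 48, 700]) open_box();
translate([684, 941, 0]) stool();
translate([1946, 187, 0]) stool();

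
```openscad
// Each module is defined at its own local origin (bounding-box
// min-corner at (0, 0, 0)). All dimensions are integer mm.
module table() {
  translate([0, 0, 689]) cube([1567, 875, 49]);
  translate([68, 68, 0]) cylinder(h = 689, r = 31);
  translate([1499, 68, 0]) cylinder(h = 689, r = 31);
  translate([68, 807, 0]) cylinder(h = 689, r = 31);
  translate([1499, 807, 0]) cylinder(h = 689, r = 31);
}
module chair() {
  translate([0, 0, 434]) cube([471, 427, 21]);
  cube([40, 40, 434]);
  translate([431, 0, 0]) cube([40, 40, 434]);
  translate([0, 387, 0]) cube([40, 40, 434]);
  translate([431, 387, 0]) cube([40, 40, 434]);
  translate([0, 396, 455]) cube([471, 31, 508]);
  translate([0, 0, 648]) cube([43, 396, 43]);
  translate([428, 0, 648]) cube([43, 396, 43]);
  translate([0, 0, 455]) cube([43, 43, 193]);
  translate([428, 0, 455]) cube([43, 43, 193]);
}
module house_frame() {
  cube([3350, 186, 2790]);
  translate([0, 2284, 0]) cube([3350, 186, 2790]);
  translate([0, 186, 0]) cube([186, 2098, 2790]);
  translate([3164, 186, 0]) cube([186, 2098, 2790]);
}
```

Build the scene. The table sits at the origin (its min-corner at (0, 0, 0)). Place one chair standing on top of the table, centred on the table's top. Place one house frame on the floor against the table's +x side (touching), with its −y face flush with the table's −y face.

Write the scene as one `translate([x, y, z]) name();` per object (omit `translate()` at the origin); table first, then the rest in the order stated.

table();
translate([548, 224, 738]) chair();
translate([1567, 0, 0]) house_frame();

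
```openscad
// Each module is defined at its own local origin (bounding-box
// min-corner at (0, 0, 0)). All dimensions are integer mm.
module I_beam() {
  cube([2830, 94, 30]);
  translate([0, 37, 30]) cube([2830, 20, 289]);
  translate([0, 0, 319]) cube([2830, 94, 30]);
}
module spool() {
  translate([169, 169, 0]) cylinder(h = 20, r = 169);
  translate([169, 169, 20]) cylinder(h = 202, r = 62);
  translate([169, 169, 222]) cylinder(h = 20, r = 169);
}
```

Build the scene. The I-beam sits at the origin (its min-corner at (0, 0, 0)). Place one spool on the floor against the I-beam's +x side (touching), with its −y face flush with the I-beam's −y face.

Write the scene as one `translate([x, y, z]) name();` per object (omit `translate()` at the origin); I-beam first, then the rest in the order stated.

I_beam();
translate([2830, 0, 0]) spool();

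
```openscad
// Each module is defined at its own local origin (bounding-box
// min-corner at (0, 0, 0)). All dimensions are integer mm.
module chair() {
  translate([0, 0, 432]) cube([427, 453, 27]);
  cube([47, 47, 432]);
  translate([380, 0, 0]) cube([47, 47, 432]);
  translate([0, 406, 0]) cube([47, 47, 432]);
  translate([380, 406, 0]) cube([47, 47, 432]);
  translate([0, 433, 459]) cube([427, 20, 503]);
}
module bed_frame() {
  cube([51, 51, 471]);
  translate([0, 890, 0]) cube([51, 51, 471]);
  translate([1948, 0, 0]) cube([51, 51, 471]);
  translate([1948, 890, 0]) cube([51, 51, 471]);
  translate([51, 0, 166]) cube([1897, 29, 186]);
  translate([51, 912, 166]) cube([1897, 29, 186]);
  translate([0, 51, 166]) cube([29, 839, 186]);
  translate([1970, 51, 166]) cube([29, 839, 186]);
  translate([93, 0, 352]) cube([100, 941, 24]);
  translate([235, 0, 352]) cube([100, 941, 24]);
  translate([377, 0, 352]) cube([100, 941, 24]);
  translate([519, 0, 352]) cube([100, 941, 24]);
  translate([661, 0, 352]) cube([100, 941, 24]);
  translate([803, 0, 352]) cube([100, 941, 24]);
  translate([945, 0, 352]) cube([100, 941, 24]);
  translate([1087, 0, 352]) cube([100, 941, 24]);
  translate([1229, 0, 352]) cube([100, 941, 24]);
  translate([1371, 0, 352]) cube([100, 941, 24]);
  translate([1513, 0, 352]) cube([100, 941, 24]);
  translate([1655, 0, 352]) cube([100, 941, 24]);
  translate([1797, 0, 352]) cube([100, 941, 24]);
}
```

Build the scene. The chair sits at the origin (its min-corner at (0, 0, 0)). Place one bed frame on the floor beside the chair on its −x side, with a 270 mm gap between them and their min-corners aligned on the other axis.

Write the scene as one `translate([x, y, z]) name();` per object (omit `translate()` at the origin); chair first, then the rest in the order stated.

chair();
translate([-2269, 0, 0]) bed_frame();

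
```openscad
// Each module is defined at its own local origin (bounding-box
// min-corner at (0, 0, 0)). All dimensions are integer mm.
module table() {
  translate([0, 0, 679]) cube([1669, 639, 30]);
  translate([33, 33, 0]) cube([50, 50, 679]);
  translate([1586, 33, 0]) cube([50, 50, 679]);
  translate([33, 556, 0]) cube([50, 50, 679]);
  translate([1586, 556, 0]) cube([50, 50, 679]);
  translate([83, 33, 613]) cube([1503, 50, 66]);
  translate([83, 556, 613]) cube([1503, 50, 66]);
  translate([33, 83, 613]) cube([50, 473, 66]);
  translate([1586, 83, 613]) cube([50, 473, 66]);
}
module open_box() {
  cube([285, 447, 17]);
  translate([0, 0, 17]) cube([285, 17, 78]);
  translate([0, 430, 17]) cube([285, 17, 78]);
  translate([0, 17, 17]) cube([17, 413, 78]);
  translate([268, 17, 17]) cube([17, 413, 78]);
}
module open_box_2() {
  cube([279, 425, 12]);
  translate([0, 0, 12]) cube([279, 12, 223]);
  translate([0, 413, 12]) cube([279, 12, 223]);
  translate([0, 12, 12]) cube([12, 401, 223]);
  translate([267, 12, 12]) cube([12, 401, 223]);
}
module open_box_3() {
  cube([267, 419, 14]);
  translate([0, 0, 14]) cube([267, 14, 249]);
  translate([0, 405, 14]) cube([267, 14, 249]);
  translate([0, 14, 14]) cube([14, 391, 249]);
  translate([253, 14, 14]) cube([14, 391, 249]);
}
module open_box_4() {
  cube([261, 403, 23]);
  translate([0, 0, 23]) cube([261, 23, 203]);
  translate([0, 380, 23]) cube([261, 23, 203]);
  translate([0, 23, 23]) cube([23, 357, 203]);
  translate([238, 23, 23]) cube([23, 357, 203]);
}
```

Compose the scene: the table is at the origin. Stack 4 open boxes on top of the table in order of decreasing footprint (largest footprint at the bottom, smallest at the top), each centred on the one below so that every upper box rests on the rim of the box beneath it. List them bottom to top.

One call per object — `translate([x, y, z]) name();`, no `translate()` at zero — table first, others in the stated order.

table();
translate([692, 96, 709]) open_box();
translate([695, 107, 804]) open_box_2();
translate([701, 110, 1039]) open_box_3();
translate([704, 118, 1302]) open_box_4();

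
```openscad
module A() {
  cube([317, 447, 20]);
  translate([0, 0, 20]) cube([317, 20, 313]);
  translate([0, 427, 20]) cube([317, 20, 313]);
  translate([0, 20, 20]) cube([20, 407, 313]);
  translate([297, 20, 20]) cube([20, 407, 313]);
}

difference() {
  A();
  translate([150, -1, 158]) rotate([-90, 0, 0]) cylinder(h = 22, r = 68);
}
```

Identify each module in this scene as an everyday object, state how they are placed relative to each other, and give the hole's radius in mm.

A is an open box. The open box has a circular hole through its front wall. The hole's radius is 68 mm.

The subtracted cylinder has r = 68 mm.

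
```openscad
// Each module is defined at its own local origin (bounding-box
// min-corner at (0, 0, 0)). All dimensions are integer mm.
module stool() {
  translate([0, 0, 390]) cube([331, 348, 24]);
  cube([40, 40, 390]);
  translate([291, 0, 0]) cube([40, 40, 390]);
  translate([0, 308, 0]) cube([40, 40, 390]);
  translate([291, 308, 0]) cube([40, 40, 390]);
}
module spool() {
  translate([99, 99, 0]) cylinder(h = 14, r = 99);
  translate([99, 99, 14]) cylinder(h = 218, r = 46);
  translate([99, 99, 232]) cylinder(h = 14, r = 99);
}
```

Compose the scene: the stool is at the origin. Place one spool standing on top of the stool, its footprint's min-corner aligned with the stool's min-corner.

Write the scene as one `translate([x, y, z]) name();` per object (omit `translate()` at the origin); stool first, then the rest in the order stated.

stool();
translate([0, 0, 414]) spool();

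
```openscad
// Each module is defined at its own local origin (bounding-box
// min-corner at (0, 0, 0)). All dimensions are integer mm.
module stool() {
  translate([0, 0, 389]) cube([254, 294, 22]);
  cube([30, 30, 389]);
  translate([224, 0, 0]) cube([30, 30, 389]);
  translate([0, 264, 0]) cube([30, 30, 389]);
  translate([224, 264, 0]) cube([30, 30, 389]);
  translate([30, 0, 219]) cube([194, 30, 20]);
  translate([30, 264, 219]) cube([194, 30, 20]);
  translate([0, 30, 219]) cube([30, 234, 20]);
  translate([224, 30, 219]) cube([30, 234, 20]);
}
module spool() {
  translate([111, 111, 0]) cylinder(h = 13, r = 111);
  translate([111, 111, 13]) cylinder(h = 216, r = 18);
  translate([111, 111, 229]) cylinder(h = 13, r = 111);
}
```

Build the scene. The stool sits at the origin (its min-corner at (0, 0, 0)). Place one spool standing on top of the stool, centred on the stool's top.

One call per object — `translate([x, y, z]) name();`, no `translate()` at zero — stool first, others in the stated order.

stool();
translate([16, 36, 411]) spool();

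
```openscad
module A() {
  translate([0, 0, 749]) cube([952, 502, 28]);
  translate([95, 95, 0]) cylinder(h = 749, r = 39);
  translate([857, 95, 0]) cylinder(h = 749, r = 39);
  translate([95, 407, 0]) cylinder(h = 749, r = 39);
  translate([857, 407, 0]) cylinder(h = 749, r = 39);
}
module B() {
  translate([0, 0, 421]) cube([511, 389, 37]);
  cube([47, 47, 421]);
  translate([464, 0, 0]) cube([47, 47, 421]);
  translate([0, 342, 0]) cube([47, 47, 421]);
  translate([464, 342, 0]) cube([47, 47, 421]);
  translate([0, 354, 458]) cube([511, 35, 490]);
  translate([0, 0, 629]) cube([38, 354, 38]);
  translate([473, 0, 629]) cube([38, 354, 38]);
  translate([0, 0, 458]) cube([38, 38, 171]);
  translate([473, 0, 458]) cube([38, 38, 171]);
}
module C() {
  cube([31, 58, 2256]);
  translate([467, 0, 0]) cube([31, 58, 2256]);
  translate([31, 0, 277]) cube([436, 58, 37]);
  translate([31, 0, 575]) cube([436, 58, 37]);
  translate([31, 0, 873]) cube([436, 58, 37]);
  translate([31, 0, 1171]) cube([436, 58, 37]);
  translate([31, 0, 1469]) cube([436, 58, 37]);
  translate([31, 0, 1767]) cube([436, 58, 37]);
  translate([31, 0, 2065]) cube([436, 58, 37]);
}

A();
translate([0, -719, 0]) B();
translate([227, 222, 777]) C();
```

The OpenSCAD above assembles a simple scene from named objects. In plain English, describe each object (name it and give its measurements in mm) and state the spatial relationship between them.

A is a table with a 952×502 mm rectangular top, 28 mm thick, top surface at z = 777 mm, supported by four round legs of 78 mm diameter, each leg's bounding box inset 56 mm from the nearest pair of top edges, running from the floor.

B is a chair: 511×389 mm seat, 37 mm thick, top at z = 458 mm, on four 47 mm square corner legs flush with the seat edges. A 35 mm thick backrest slab spans the full seat width, extending 490 mm above the seat top, its back face flush with the seat's +y edge. Two armrests of 38×38 mm section run along each side from the seat's front edge to the front of the backrest, top faces 209 mm above the seat top and outer faces flush with the seat's x-edges; a 38×38 mm post under the front of each armrest stands on the seat at the front corner.

C is a wooden ladder with two side rails of 31×58 mm section and 2256 mm height, set 498 mm apart overall. Between them run 7 rectangular rungs (58 mm deep, 37 mm thick), front faces flush with the rails' −y face. The bottom of the first rung is 277 mm above the floor and each subsequent rung is 298 mm higher than the one below.

The chair is on the floor beside the table on its −y side. The ladder is on top of the table, centred.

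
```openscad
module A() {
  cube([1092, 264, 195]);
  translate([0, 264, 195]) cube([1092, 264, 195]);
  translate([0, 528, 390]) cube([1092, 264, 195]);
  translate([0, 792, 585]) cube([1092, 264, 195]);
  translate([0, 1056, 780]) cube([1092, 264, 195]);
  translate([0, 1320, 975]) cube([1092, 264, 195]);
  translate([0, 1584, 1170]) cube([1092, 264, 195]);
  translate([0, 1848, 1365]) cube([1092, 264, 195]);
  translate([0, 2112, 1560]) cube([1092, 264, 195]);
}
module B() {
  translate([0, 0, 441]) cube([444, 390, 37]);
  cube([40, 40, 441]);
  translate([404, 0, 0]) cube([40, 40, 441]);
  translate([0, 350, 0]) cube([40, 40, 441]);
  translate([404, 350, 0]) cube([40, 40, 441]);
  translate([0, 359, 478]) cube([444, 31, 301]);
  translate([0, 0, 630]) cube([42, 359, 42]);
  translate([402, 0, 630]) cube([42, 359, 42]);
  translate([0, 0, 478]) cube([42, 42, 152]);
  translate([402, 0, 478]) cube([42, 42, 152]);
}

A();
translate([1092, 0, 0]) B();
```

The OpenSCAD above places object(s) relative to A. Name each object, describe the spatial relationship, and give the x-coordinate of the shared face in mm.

A is a staircase. B is a chair. The chair is against the staircase's +x side, with their −y faces flush. The x-coordinate of the shared face is 1092 mm.

The staircase's +x face and the chair's −x face are both at x = 1092 mm.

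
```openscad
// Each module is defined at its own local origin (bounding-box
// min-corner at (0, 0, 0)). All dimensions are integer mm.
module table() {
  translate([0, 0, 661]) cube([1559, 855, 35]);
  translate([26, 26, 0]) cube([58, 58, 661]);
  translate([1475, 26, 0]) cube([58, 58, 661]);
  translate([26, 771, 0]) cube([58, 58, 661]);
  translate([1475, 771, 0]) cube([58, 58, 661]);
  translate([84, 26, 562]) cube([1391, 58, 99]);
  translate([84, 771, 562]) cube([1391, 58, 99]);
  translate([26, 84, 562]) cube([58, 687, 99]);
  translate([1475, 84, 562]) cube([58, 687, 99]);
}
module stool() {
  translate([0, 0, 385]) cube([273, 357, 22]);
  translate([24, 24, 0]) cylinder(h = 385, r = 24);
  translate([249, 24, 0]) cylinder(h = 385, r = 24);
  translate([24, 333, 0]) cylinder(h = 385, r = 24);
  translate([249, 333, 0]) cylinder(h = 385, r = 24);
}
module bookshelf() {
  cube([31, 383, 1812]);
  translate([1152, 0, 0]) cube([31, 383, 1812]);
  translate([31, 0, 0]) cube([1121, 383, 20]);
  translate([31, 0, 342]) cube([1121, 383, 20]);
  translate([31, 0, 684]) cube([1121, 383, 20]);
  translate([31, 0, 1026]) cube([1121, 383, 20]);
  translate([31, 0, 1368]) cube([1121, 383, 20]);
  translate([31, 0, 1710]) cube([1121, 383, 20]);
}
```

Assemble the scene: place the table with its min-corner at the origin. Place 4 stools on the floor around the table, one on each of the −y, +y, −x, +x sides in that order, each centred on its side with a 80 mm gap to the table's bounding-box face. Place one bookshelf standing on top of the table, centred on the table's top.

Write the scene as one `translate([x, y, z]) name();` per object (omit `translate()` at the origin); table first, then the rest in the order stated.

table();
translate([643, -437, 0]) stool();
translate([643, 935, 0]) stool();
translate([-353, 249, 0]) stool();
translate([1639, 249, 0]) stool();
translate([188, 236, 696]) bookshelf();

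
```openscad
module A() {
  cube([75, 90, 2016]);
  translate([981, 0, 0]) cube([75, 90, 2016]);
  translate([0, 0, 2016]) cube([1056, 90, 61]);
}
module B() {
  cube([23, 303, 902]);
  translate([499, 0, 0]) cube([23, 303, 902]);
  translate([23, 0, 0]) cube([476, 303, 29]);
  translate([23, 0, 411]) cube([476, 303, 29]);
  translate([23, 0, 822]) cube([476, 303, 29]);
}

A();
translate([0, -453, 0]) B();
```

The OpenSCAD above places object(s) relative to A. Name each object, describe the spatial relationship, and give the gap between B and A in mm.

The bookshelf's nearest face is 150 mm from the door frame's −y face.

A is a door frame. B is a bookshelf. The bookshelf is on the floor beside the door frame on its −y side. The gap between the bookshelf and the door frame is 150 mm.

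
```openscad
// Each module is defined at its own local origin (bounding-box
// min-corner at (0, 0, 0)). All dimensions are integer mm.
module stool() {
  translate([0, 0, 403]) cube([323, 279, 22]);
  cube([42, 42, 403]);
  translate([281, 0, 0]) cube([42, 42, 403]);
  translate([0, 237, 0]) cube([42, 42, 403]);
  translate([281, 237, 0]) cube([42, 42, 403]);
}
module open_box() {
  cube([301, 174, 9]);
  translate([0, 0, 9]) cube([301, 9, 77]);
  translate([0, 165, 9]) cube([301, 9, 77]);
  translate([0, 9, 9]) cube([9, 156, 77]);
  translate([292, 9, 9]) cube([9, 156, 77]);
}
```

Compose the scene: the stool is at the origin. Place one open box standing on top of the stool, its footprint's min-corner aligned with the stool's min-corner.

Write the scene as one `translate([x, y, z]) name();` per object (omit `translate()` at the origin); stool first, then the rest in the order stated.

stool();
translate([0, 0, 425]) open_box();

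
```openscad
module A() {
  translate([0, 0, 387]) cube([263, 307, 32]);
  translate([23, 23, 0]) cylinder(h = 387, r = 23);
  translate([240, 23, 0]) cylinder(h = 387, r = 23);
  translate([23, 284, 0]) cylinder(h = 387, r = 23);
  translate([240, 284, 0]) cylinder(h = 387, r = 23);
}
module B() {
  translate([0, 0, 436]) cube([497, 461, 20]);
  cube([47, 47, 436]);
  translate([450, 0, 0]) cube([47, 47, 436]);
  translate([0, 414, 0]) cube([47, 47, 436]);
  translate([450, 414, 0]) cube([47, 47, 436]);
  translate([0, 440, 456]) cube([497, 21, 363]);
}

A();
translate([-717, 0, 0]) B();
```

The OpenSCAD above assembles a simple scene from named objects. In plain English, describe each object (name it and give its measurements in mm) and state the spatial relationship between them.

A is a simple wooden stool: a rectangular seat 263 mm (x) by 307 mm (y), 32 mm thick, top face at z = 419 mm, on four round legs, each 46 mm in diameter. The legs rest on z = 0, each leg's axis is inset half a diameter from the nearest pair of seat edges (so the leg's bounding box is flush with the corner).

B is a chair. The seat is a 497×461×20 mm slab with its top at z = 456 mm, on four 47×47 mm corner legs (flush with the seat edges, standing on z = 0). A flat backrest 21 mm thick, 363 mm tall, spans the full seat width and rises from the seat top along its +y edge, rear face flush with the rear of the seat.

The chair is on the floor beside the stool on its −x side.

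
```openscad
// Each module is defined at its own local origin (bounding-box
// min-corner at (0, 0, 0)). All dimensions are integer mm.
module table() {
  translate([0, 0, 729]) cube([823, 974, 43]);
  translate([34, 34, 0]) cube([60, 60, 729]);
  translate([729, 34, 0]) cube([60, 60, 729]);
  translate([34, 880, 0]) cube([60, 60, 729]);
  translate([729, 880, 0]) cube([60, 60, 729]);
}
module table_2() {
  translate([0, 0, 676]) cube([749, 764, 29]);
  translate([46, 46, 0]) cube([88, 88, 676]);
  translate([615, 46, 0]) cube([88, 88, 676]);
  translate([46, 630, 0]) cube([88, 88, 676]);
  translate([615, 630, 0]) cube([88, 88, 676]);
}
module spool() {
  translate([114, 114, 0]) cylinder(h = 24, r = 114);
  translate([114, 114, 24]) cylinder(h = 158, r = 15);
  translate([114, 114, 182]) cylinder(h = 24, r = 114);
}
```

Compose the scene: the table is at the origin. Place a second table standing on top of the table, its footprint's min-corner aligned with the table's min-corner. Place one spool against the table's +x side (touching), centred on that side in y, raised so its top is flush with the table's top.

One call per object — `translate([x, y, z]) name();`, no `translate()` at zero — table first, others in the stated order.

table();
translate([0, 0, 772]) table_2();
translate([823, 373, 566]) spool();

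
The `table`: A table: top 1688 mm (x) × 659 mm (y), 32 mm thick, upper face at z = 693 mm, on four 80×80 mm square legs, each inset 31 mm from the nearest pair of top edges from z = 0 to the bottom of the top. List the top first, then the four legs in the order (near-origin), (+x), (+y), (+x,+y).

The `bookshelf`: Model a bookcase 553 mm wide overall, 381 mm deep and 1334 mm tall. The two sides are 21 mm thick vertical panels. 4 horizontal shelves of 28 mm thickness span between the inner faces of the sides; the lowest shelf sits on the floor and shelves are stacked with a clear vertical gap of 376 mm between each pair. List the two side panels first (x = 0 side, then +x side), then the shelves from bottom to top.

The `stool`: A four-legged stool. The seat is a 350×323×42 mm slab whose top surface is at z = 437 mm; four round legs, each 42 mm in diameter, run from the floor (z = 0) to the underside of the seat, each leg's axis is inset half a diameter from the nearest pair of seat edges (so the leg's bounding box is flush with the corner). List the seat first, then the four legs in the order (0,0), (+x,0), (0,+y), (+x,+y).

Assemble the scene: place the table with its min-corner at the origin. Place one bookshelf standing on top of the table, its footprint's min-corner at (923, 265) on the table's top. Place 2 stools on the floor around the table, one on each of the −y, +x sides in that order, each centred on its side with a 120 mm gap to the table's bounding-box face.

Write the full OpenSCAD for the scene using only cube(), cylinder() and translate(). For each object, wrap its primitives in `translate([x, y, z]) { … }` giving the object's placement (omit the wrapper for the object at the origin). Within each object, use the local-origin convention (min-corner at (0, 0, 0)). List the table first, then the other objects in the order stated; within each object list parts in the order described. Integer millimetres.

translate([0, 0, 661]) cube([1688, 659, 32]);
translate([31, 31, 0]) cube([80, 80, 661]);
translate([1577, 31, 0]) cube([80, 80, 661]);
translate([31, 548, 0]) cube([80, 80, 661]);
translate([1577, 548, 0]) cube([80, 80, 661]);
translate([923, 265, 693]) {
  cube([21, 381, 1334]);
  translate([532, 0, 0]) cube([21, 381, 1334]);
  translate([21, 0, 0]) cube([511, 381, 28]);
  translate([21, 0, 404]) cube([511, 381, 28]);
  translate([21, 0, 808]) cube([511, 381, 28]);
  translate([21, 0, 1212]) cube([511, 381, 28]);
}
translate([669, -443, 0]) {
  translate([0, 0, 395]) cube([350, 323, 42]);
  translate([21, 21, 0]) cylinder(h = 395, r = 21);
  translate([329, 21, 0]) cylinder(h = 395, r = 21);
  translate([21, 302, 0]) cylinder(h = 395, r = 21);
  translate([329, 302, 0]) cylinder(h = 395, r = 21);
}
translate([1808, 168, 0]) {
  translate([0, 0, 395]) cube([350, 323, 42]);
  translate([21, 21, 0]) cylinder(h = 395, r = 21);
  translate([329, 21, 0]) cylinder(h = 395, r = 21);
  translate([21, 302, 0]) cylinder(h = 395, r = 21);
  translate([329, 302, 0]) cylinder(h = 395, r = 21);
}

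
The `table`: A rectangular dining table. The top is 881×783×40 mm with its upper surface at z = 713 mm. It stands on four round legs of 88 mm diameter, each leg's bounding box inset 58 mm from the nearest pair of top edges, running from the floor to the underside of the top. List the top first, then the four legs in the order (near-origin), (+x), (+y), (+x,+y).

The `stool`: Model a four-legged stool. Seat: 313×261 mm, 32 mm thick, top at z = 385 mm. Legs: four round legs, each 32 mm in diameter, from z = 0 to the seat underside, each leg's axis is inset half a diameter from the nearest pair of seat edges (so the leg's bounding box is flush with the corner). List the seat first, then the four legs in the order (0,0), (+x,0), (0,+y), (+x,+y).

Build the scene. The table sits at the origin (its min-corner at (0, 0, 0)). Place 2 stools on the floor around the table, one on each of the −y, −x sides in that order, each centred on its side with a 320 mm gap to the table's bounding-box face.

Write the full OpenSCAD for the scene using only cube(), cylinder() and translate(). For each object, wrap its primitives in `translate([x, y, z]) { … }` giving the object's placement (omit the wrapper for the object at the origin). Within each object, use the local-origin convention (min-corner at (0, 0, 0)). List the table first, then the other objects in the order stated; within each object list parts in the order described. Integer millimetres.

translate([0, 0, 673]) cube([881, 783, 40]);
translate([102, 102, 0]) cylinder(h = 673, r = 44);
translate([779, 102, 0]) cylinder(h = 673, r = 44);
translate([102, 681, 0]) cylinder(h = 673, r = 44);
translate([779, 681, 0]) cylinder(h = 673, r = 44);
translate([284, -581, 0]) {
  translate([0, 0, 353]) cube([313, 261, 32]);
  translate([16, 16, 0]) cylinder(h = 353, r = 16);
  translate([297, 16, 0]) cylinder(h = 353, r = 16);
  translate([16, 245, 0]) cylinder(h = 353, r = 16);
  translate([297, 245, 0]) cylinder(h = 353, r = 16);
}
translate([-633, 261, 0]) {
  translate([0, 0, 353]) cube([313, 261, 32]);
  translate([16, 16, 0]) cylinder(h = 353, r = 16);
  translate([297, 16, 0]) cylinder(h = 353, r = 16);
  translate([16, 245, 0]) cylinder(h = 353, r = 16);
  translate([297, 245, 0]) cylinder(h = 353, r = 16);
}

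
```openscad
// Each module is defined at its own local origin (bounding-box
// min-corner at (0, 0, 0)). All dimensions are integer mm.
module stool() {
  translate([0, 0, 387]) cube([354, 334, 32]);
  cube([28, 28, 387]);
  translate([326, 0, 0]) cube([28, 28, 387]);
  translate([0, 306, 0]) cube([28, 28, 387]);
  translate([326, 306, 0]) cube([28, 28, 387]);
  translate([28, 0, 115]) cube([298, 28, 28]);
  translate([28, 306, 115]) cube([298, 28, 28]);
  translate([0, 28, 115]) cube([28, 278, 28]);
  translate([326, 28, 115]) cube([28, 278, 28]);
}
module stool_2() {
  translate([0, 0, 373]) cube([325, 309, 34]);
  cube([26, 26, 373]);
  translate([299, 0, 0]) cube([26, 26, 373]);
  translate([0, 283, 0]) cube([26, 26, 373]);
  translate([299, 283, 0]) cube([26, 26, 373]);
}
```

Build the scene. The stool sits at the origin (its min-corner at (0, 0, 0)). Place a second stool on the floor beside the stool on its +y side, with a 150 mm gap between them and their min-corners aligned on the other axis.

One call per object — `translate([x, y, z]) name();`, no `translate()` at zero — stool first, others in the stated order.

stool();
translate([0, 484, 0]) stool_2();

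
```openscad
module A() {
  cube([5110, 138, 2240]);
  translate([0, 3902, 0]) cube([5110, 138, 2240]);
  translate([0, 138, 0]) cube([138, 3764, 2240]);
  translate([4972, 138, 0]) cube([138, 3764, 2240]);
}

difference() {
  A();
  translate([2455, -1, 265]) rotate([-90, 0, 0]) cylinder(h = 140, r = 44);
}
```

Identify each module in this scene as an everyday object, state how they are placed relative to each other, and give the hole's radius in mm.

The subtracted cylinder has r = 44 mm.

A is a house frame. The house frame has a circular hole through its front wall. The hole's radius is 44 mm.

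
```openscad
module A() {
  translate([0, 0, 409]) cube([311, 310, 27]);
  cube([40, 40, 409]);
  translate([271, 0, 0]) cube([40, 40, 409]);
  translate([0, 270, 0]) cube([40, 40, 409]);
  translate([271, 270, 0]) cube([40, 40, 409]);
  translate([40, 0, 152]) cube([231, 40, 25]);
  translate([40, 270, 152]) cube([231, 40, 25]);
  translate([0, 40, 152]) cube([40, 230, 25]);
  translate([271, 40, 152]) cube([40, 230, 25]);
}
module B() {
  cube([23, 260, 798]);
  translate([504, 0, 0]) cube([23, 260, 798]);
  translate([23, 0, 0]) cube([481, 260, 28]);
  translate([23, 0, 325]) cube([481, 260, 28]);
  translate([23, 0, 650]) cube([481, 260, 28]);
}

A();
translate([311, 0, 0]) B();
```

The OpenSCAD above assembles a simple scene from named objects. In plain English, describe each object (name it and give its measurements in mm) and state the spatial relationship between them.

A is a simple wooden stool: a rectangular seat 311 mm (x) by 310 mm (y), 27 mm thick, top face at z = 436 mm, on four square legs, each 40×40 mm in cross-section. The legs rest on z = 0, each flush with a corner of the seat. Four stretchers, 40 mm wide and 25 mm tall, connect adjacent legs with their undersides at z = 152 mm, each running between the inner faces of the legs it joins and aligned with the legs' outer faces on the other axis.

B is a bookshelf 527 mm wide overall, 260 mm deep and 798 mm tall. The two sides are 23 mm thick vertical panels. 3 horizontal shelves of 28 mm thickness span between the inner faces of the sides; the lowest shelf sits on the floor and shelves are stacked with a clear vertical gap of 297 mm between each pair.

The bookshelf is against the stool's +x side, with their −y faces flush.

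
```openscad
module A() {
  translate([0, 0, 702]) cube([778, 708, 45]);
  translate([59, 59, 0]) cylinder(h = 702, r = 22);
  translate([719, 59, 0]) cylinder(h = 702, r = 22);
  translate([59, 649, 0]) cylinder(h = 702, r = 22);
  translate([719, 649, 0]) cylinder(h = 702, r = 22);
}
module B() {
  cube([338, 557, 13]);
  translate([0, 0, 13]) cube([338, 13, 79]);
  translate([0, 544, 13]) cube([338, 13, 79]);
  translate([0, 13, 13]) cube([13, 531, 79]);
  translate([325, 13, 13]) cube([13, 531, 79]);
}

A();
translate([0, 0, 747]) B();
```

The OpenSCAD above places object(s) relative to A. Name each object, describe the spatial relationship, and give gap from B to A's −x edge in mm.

A is a table. B is an open box. The open box is on top of the table. The gap from the open box to the table's −x edge is 0 mm.

The open box's min-x is at 0; the table's min-x is 0; gap = 0 mm.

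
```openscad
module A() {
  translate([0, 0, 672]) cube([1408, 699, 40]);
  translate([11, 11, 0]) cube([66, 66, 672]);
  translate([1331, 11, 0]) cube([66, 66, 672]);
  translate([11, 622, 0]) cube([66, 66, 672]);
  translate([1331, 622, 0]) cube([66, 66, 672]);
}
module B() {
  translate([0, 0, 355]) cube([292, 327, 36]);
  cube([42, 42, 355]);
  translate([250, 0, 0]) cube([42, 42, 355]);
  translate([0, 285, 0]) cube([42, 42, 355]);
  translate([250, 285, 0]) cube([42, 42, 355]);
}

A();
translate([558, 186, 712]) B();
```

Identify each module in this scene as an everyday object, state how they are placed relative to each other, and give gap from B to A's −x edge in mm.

The stool's min-x is at 558; the table's min-x is 0; gap = 558 mm.

A is a table. B is a stool. The stool is on top of the table, centred. The gap from the stool to the table's −x edge is 558 mm.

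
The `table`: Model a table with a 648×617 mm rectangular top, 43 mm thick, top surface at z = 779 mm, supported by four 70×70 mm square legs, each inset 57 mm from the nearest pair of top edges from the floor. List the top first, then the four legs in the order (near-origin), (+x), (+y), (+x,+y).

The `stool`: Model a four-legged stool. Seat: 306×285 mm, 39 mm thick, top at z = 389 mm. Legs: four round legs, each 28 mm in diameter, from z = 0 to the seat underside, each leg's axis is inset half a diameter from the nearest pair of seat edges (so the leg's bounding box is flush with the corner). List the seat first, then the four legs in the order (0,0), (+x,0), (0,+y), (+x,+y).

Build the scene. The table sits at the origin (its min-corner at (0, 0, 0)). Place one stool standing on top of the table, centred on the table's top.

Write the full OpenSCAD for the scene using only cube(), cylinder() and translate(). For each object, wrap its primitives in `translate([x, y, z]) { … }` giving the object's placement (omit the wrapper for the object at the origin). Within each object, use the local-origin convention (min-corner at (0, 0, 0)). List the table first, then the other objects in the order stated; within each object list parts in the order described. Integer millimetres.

translate([0, 0, 736]) cube([648, 617, 43]);
translate([57, 57, 0]) cube([70, 70, 736]);
translate([521, 57, 0]) cube([70, 70, 736]);
translate([57, 490, 0]) cube([70, 70, 736]);
translate([521, 490, 0]) cube([70, 70, 736]);
translate([171, 166, 779]) {
  translate([0, 0, 350]) cube([306, 285, 39]);
  translate([14, 14, 0]) cylinder(h = 350, r = 14);
  translate([292, 14, 0]) cylinder(h = 350, r = 14);
  translate([14, 271, 0]) cylinder(h = 350, r = 14);
  translate([292, 271, 0]) cylinder(h = 350, r = 14);
}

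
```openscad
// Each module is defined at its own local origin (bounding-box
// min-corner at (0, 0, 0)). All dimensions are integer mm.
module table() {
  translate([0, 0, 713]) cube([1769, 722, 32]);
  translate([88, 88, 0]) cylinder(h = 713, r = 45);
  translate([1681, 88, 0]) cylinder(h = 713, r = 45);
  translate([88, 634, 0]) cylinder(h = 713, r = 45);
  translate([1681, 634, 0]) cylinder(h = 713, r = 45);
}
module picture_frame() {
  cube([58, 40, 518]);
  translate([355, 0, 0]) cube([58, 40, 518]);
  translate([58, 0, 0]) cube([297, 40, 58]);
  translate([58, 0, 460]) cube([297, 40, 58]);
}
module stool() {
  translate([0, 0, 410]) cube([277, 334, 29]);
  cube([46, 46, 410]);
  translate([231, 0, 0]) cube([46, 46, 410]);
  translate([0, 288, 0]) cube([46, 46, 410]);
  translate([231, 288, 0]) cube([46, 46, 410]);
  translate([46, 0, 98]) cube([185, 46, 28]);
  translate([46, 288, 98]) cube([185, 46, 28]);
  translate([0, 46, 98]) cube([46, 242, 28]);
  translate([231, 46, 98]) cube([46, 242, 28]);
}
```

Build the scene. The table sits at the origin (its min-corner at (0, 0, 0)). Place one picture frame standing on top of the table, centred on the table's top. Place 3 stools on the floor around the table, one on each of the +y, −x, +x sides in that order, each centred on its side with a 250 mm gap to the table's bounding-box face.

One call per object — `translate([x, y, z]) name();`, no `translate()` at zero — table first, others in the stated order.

table();
translate([678, 341, 745]) picture_frame();
translate([746, 972, 0]) stool();
translate([-527, 194, 0]) stool();
translate([2019, 194, 0]) stool();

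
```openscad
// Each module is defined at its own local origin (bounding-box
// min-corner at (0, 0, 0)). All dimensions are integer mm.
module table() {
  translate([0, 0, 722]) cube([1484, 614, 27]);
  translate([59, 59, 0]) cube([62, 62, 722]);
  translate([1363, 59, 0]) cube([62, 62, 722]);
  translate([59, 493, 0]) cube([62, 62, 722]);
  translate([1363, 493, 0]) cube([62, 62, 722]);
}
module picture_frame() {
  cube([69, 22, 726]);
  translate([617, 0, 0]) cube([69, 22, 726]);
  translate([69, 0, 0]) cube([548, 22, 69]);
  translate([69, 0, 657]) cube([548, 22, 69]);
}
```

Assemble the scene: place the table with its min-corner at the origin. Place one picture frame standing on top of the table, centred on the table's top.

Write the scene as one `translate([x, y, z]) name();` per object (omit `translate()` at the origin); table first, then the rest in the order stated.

table();
translate([399, 296, 749]) picture_frame();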